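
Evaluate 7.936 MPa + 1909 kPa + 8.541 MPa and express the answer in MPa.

18.386 MPa

In MPa:
  7.936 MPa → 7.936
  1909 kPa = 1909 × 10⁻³ MPa = 1.909
  8.541 MPa → 8.541
Sum: 7.936 + 1.909 + 8.541 = 18.386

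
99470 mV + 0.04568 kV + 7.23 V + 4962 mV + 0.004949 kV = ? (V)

162.291 V

In V:
  99470 mV = 99470 × 10⁻³ V = 99.47
  0.04568 kV = 0.04568 × 10³ V = 45.68
  7.23 V → 7.23
  4962 mV = 4962 × 10⁻³ V = 4.962
  0.004949 kV = 0.004949 × 10³ V = 4.949
Sum: 99.47 + 45.68 + 7.23 + 4.962 + 4.949 = 162.291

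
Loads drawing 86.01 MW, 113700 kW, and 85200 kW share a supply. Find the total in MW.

In MW:
  86.01 MW → 86.01
  113700 kW = 113700e-3 MW = 113.7
  85200 kW = 85200e-3 MW = 85.2
Sum: 86.01 + 113.7 + 85.2 = 284.91

284.91 MW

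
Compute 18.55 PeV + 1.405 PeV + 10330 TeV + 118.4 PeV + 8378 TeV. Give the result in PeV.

In PeV:
  18.55 PeV → 18.55
  1.405 PeV → 1.405
  10330 TeV = 10330 × 10⁻³ PeV = 10.33
  118.4 PeV → 118.4
  8378 TeV = 8378 × 10⁻³ PeV = 8.378
Sum: 18.55 + 1.405 + 10.33 + 118.4 + 8.378 = 157.063

157.063 PeV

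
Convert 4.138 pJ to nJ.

0.004138 nJ

pico = 10^-12, nano = 10^-9; factor is 10^-3.
4.138 × 10^-3 = 0.004138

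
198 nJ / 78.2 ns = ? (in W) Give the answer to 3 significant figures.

2.53 W

(198e-9) / (78.2e-9) = 2.532 W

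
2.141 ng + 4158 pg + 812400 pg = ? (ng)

In ng:
  2.141 ng → 2.141
  4158 pg = 4158 × 10⁻³ ng = 4.158
  812400 pg = 812400 × 10⁻³ ng = 812.4
Sum: 2.141 + 4.158 + 812.4 = 818.699

818.699 ng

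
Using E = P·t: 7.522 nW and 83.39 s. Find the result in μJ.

0.62725958 μJ

7.522 × 10^-9 × 83.39 = 627.25958 × 10^-9 J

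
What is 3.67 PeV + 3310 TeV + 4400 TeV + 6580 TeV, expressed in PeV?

17.96 PeV

In PeV:
  3.67 PeV → 3.67
  3310 TeV = 3310 × 10⁻³ PeV = 3.31
  4400 TeV = 4400 × 10⁻³ PeV = 4.4
  6580 TeV = 6580 × 10⁻³ PeV = 6.58
Sum: 3.67 + 3.31 + 4.4 + 6.58 = 17.96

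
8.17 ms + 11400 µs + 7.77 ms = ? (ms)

In ms:
  8.17 ms → 8.17
  11400 µs = 11400 × 10⁻³ ms = 11.4
  7.77 ms → 7.77
Sum: 8.17 + 11.4 + 7.77 = 27.34

27.34 ms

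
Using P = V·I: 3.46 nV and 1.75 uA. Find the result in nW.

0.000006055 nW

3.46 × 10^-9 × 1.75 × 10^-6 = 6.055 × 10^-15 W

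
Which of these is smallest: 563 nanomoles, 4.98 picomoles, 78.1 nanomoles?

4.98 picomoles

563 nanomoles = 0.000000563 moles
4.98 picomoles = 0.00000000000498 moles
78.1 nanomoles = 0.0000000781 moles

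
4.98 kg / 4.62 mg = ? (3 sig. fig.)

(4.98 × 10³) / (4.62 × 10⁻³) = 1.078 × 10⁶

1080000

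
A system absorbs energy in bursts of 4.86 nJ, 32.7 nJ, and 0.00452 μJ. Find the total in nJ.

In nJ:
  4.86 nJ → 4.86
  32.7 nJ → 32.7
  0.00452 μJ = 0.00452 × 10³ nJ = 4.52
Sum: 4.86 + 32.7 + 4.52 = 42.08

42.08 nJ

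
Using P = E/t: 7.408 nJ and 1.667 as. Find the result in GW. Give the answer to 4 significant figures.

(7.408 × 10⁻⁹) / (1.667 × 10⁻¹⁸) = 4.44391 × 10⁹ W

4.444 GW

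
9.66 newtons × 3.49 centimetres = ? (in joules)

0.337134 joules

9.66 × 3.49 × 10⁻² = 33.7134 × 10⁻² J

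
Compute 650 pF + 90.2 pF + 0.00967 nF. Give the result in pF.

In pF:
  650 pF → 650
  90.2 pF → 90.2
  0.00967 nF = 0.00967 × 10^3 pF = 9.67
Sum: 650 + 90.2 + 9.67 = 749.87

749.87 pF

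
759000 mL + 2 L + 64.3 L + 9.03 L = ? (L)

834.33 L

In L:
  759000 mL = 759000 × 10^-3 L = 759
  2 L → 2
  64.3 L → 64.3
  9.03 L → 9.03
Sum: 759 + 2 + 64.3 + 9.03 = 834.33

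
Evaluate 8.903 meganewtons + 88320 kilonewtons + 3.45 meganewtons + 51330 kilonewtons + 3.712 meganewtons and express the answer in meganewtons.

155.715 meganewtons

In meganewtons:
  8.903 meganewtons → 8.903
  88320 kilonewtons = 88320 × 10^-3 meganewtons = 88.32
  3.45 meganewtons → 3.45
  51330 kilonewtons = 51330 × 10^-3 meganewtons = 51.33
  3.712 meganewtons → 3.712
Sum: 8.903 + 88.32 + 3.45 + 51.33 + 3.712 = 155.715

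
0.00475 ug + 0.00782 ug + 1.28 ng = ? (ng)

13.85 ng

In ng:
  0.00475 ug = 0.00475 × 10³ ng = 4.75
  0.00782 ug = 0.00782 × 10³ ng = 7.82
  1.28 ng → 1.28
Sum: 4.75 + 7.82 + 1.28 = 13.85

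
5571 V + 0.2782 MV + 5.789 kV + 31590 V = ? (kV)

In kV:
  5571 V = 5571 × 10^-3 kV = 5.571
  0.2782 MV = 0.2782 × 10^3 kV = 278.2
  5.789 kV → 5.789
  31590 V = 31590 × 10^-3 kV = 31.59
Sum: 5.571 + 278.2 + 5.789 + 31.59 = 321.15

321.15 kV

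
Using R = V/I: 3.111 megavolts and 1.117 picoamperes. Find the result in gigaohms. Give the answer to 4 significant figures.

(3.111 × 10⁶) / (1.117 × 10⁻¹²) = 2.78514 × 10¹⁸ Ω

2785000000 gigaohms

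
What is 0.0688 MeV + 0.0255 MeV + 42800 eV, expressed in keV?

137.1 keV

In keV:
  0.0688 MeV = 0.0688 × 10³ keV = 68.8
  0.0255 MeV = 0.0255 × 10³ keV = 25.5
  42800 eV = 42800 × 10⁻³ keV = 42.8
Sum: 68.8 + 25.5 + 42.8 = 137.1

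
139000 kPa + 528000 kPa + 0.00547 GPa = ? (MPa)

In MPa:
  139000 kPa = 139000 × 10⁻³ MPa = 139
  528000 kPa = 528000 × 10⁻³ MPa = 528
  0.00547 GPa = 0.00547 × 10³ MPa = 5.47
Sum: 139 + 528 + 5.47 = 672.47

672.47 MPa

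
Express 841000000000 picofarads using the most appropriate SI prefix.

841 millifarads

= 841e-3 farads; 1e-3 is milli.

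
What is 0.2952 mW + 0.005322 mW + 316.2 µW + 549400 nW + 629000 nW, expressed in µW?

1795.122 µW

In µW:
  0.2952 mW = 0.2952 × 10³ µW = 295.2
  0.005322 mW = 0.005322 × 10³ µW = 5.322
  316.2 µW → 316.2
  549400 nW = 549400 × 10⁻³ µW = 549.4
  629000 nW = 629000 × 10⁻³ µW = 629
Sum: 295.2 + 5.322 + 316.2 + 549.4 + 629 = 1795.122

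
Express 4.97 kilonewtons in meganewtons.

kilo = 1e3, mega = 1e6; factor is 1e-3.
4.97 × 1e-3 = 0.00497

0.00497 meganewtons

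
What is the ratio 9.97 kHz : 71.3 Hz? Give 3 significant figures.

140

(9.97 × 10^3) / (71.3) = 0.1398 × 10^3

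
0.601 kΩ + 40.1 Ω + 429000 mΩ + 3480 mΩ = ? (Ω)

In Ω:
  0.601 kΩ = 0.601e3 Ω = 601
  40.1 Ω → 40.1
  429000 mΩ = 429000e-3 Ω = 429
  3480 mΩ = 3480e-3 Ω = 3.48
Sum: 601 + 40.1 + 429 + 3.48 = 1073.58

1073.58 Ω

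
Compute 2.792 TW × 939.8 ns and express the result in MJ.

2.792 × 10^12 × 939.8 × 10^-9 = 2623.9216 × 10^3 J

2.6239216 MJ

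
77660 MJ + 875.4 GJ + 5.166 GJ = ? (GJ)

In GJ:
  77660 MJ = 77660e-3 GJ = 77.66
  875.4 GJ → 875.4
  5.166 GJ → 5.166
Sum: 77.66 + 875.4 + 5.166 = 958.226

958.226 GJ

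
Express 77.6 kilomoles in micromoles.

kilo = 1e3, micro = 1e-6; factor is 1e9.
77.6 × 1e9 = 77600000000

77600000000 micromoles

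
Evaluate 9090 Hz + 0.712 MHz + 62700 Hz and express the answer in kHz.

783.79 kHz

In kHz:
  9090 Hz = 9090 × 10^-3 kHz = 9.09
  0.712 MHz = 0.712 × 10^3 kHz = 712
  62700 Hz = 62700 × 10^-3 kHz = 62.7
Sum: 9.09 + 712 + 62.7 = 783.79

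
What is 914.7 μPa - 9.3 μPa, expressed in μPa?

905.4 μPa

In μPa:
  914.7 μPa → 914.7
  9.3 μPa → 9.3
Difference: 914.7 - 9.3 = 905.4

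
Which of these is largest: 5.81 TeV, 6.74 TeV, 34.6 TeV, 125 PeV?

125 PeV

5.81 TeV = 5810000000000 eV
6.74 TeV = 6740000000000 eV
34.6 TeV = 34600000000000 eV
125 PeV = 125000000000000000 eV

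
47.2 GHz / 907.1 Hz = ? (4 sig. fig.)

(47.2 × 10⁹) / (907.1) = 0.052034 × 10⁹

52030000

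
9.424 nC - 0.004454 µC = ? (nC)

In nC:
  9.424 nC → 9.424
  0.004454 µC = 0.004454 × 10³ nC = 4.454
Difference: 9.424 - 4.454 = 4.97

4.97 nC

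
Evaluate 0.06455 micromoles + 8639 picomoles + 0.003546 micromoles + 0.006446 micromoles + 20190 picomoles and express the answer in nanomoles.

In nanomoles:
  0.06455 micromoles = 0.06455 × 10^3 nanomoles = 64.55
  8639 picomoles = 8639 × 10^-3 nanomoles = 8.639
  0.003546 micromoles = 0.003546 × 10^3 nanomoles = 3.546
  0.006446 micromoles = 0.006446 × 10^3 nanomoles = 6.446
  20190 picomoles = 20190 × 10^-3 nanomoles = 20.19
Sum: 64.55 + 8.639 + 3.546 + 6.446 + 20.19 = 103.371

103.371 nanomoles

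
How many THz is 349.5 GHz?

0.3495 THz

giga = 1e9, tera = 1e12; factor is 1e-3.
349.5 × 1e-3 = 0.3495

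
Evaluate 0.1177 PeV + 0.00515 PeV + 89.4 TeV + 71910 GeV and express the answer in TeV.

In TeV:
  0.1177 PeV = 0.1177e3 TeV = 117.7
  0.00515 PeV = 0.00515e3 TeV = 5.15
  89.4 TeV → 89.4
  71910 GeV = 71910e-3 TeV = 71.91
Sum: 117.7 + 5.15 + 89.4 + 71.91 = 284.16

284.16 TeV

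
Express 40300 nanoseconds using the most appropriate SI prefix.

= 40.3e-6 seconds; 1e-6 is micro.

40.3 microseconds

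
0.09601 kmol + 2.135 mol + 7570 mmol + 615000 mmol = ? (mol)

720.715 mol

In mol:
  0.09601 kmol = 0.09601 × 10³ mol = 96.01
  2.135 mol → 2.135
  7570 mmol = 7570 × 10⁻³ mol = 7.57
  615000 mmol = 615000 × 10⁻³ mol = 615
Sum: 96.01 + 2.135 + 7.57 + 615 = 720.715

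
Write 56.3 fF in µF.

femto = 10^-15, micro = 10^-6; factor is 10^-9.
56.3 × 10^-9 = 0.0000000563

0.0000000563 µF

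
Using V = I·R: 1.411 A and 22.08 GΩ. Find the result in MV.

1.411 × 22.08 × 10⁹ = 31.15488 × 10⁹ V

31154.88 MV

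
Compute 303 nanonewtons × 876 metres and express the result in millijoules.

0.265428 millijoules

303 × 10⁻⁹ × 876 = 265428 × 10⁻⁹ J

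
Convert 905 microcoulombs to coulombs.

0.000905 coulombs

micro = 10^-6, (no prefix) = 10^0; factor is 10^-6.
905 × 10^-6 = 0.000905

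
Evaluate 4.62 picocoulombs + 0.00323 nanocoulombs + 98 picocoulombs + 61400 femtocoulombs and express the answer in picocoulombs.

In picocoulombs:
  4.62 picocoulombs → 4.62
  0.00323 nanocoulombs = 0.00323 × 10³ picocoulombs = 3.23
  98 picocoulombs → 98
  61400 femtocoulombs = 61400 × 10⁻³ picocoulombs = 61.4
Sum: 4.62 + 3.23 + 98 + 61.4 = 167.25

167.25 picocoulombs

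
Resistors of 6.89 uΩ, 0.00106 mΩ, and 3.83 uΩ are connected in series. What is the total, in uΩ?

11.78 uΩ

In uΩ:
  6.89 uΩ → 6.89
  0.00106 mΩ = 0.00106e3 uΩ = 1.06
  3.83 uΩ → 3.83
Sum: 6.89 + 1.06 + 3.83 = 11.78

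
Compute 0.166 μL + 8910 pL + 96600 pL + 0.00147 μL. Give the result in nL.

In nL:
  0.166 μL = 0.166 × 10^3 nL = 166
  8910 pL = 8910 × 10^-3 nL = 8.91
  96600 pL = 96600 × 10^-3 nL = 96.6
  0.00147 μL = 0.00147 × 10^3 nL = 1.47
Sum: 166 + 8.91 + 96.6 + 1.47 = 272.98

272.98 nL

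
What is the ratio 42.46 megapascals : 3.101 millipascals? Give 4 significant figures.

13690000000

(42.46e6) / (3.101e-3) = 13.692e9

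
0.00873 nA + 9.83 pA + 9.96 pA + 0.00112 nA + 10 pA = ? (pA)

39.64 pA

In pA:
  0.00873 nA = 0.00873 × 10^3 pA = 8.73
  9.83 pA → 9.83
  9.96 pA → 9.96
  0.00112 nA = 0.00112 × 10^3 pA = 1.12
  10 pA → 10
Sum: 8.73 + 9.83 + 9.96 + 1.12 + 10 = 39.64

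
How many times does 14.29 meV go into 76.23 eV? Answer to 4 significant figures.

5334

(76.23) / (14.29e-3) = 5.3345e3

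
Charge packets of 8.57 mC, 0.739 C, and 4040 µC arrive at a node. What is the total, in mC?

In mC:
  8.57 mC → 8.57
  0.739 C = 0.739 × 10³ mC = 739
  4040 µC = 4040 × 10⁻³ mC = 4.04
Sum: 8.57 + 739 + 4.04 = 751.61

751.61 mC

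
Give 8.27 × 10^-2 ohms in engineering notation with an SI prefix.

= 82.7 × 10^-3 ohms; 10^-3 is milli.

82.7 milliohms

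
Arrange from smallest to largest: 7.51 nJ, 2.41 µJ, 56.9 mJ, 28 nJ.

7.51 nJ = 0.00000000751 J
2.41 µJ = 0.00000241 J
56.9 mJ = 0.0569 J
28 nJ = 0.000000028 J

7.51 nJ < 28 nJ < 2.41 µJ < 56.9 mJ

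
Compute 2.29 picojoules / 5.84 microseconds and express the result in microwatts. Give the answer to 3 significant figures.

(2.29 × 10^-12) / (5.84 × 10^-6) = 0.39212 × 10^-6 W

0.392 microwatts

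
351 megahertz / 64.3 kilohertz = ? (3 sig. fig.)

(351 × 10^6) / (64.3 × 10^3) = 5.459 × 10^3

5460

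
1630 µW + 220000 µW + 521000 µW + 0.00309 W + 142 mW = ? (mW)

In mW:
  1630 µW = 1630 × 10^-3 mW = 1.63
  220000 µW = 220000 × 10^-3 mW = 220
  521000 µW = 521000 × 10^-3 mW = 521
  0.00309 W = 0.00309 × 10^3 mW = 3.09
  142 mW → 142
Sum: 1.63 + 220 + 521 + 3.09 + 142 = 887.72

887.72 mW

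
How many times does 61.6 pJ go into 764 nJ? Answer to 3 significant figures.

12400

(764e-9) / (61.6e-12) = 12.4e3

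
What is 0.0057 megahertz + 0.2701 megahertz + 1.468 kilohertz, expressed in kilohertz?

277.268 kilohertz

In kilohertz:
  0.0057 megahertz = 0.0057e3 kilohertz = 5.7
  0.2701 megahertz = 0.2701e3 kilohertz = 270.1
  1.468 kilohertz → 1.468
Sum: 5.7 + 270.1 + 1.468 = 277.268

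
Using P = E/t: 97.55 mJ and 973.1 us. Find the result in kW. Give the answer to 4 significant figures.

(97.55 × 10^-3) / (973.1 × 10^-6) = 0.100247 × 10^3 W

0.1002 kW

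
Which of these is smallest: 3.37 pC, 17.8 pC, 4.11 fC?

4.11 fC

3.37 pC = 0.00000000000337 C
17.8 pC = 0.0000000000178 C
4.11 fC = 0.00000000000000411 C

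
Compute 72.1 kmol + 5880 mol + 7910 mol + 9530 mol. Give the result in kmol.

95.42 kmol

In kmol:
  72.1 kmol → 72.1
  5880 mol = 5880 × 10^-3 kmol = 5.88
  7910 mol = 7910 × 10^-3 kmol = 7.91
  9530 mol = 9530 × 10^-3 kmol = 9.53
Sum: 72.1 + 5.88 + 7.91 + 9.53 = 95.42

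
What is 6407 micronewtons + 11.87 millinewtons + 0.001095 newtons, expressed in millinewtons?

19.372 millinewtons

In millinewtons:
  6407 micronewtons = 6407 × 10^-3 millinewtons = 6.407
  11.87 millinewtons → 11.87
  0.001095 newtons = 0.001095 × 10^3 millinewtons = 1.095
Sum: 6.407 + 11.87 + 1.095 = 19.372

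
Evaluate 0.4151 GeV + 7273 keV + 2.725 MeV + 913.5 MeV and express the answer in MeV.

In MeV:
  0.4151 GeV = 0.4151 × 10³ MeV = 415.1
  7273 keV = 7273 × 10⁻³ MeV = 7.273
  2.725 MeV → 2.725
  913.5 MeV → 913.5
Sum: 415.1 + 7.273 + 2.725 + 913.5 = 1338.598

1338.598 MeV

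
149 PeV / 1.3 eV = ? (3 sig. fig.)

115000000000000000

(149 × 10^15) / (1.3) = 114.6 × 10^15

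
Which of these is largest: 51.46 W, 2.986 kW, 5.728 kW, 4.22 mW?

51.46 W = 51.46 W
2.986 kW = 2986 W
5.728 kW = 5728 W
4.22 mW = 0.00422 W

5.728 kW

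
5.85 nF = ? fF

nano = 1e-9, femto = 1e-15; factor is 1e6.
5.85 × 1e6 = 5850000

5850000 fF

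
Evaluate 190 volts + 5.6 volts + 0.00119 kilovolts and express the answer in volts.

196.79 volts

In volts:
  190 volts → 190
  5.6 volts → 5.6
  0.00119 kilovolts = 0.00119e3 volts = 1.19
Sum: 190 + 5.6 + 1.19 = 196.79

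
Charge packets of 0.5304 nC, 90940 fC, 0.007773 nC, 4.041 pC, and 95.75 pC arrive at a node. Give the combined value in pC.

In pC:
  0.5304 nC = 0.5304 × 10^3 pC = 530.4
  90940 fC = 90940 × 10^-3 pC = 90.94
  0.007773 nC = 0.007773 × 10^3 pC = 7.773
  4.041 pC → 4.041
  95.75 pC → 95.75
Sum: 530.4 + 90.94 + 7.773 + 4.041 + 95.75 = 728.904

728.904 pC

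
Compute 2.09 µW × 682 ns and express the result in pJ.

1.42538 pJ

2.09 × 10^-6 × 682 × 10^-9 = 1425.38 × 10^-15 J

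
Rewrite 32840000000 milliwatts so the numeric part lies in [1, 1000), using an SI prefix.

= 32.84 × 10⁶ watts; 10⁶ is mega.

32.84 megawatts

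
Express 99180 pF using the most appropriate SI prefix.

= 99.18e-9 F; 1e-9 is nano.

99.18 nF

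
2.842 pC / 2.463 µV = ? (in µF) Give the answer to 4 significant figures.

(2.842 × 10^-12) / (2.463 × 10^-6) = 1.15388 × 10^-6 F

1.154 µF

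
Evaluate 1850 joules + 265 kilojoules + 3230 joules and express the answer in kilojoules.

270.08 kilojoules

In kilojoules:
  1850 joules = 1850 × 10^-3 kilojoules = 1.85
  265 kilojoules → 265
  3230 joules = 3230 × 10^-3 kilojoules = 3.23
Sum: 1.85 + 265 + 3.23 = 270.08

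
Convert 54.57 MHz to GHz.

0.05457 GHz

mega = 1e6, giga = 1e9; factor is 1e-3.
54.57 × 1e-3 = 0.05457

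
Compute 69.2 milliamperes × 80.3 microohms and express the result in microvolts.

5.55676 microvolts

69.2 × 10⁻³ × 80.3 × 10⁻⁶ = 5556.76 × 10⁻⁹ V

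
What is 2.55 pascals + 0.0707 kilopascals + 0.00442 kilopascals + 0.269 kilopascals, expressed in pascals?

In pascals:
  2.55 pascals → 2.55
  0.0707 kilopascals = 0.0707 × 10^3 pascals = 70.7
  0.00442 kilopascals = 0.00442 × 10^3 pascals = 4.42
  0.269 kilopascals = 0.269 × 10^3 pascals = 269
Sum: 2.55 + 70.7 + 4.42 + 269 = 346.67

346.67 pascals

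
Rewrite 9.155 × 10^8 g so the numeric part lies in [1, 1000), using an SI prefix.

915.5 Mg

= 915.5 × 10^6 g; 10^6 is mega.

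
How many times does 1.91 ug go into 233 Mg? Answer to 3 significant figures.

(233 × 10⁶) / (1.91 × 10⁻⁶) = 122 × 10¹²

122000000000000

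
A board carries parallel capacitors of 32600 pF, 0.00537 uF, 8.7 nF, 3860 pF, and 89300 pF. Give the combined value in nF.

139.83 nF

In nF:
  32600 pF = 32600 × 10⁻³ nF = 32.6
  0.00537 uF = 0.00537 × 10³ nF = 5.37
  8.7 nF → 8.7
  3860 pF = 3860 × 10⁻³ nF = 3.86
  89300 pF = 89300 × 10⁻³ nF = 89.3
Sum: 32.6 + 5.37 + 8.7 + 3.86 + 89.3 = 139.83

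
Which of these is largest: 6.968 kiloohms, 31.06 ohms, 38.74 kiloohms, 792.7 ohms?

38.74 kiloohms

6.968 kiloohms = 6968 ohms
31.06 ohms = 31.06 ohms
38.74 kiloohms = 38740 ohms
792.7 ohms = 792.7 ohms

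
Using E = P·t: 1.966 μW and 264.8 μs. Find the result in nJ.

1.966 × 10⁻⁶ × 264.8 × 10⁻⁶ = 520.5968 × 10⁻¹² J

0.5205968 nJ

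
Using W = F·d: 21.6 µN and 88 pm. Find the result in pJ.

21.6 × 10⁻⁶ × 88 × 10⁻¹² = 1900.8 × 10⁻¹⁸ J

0.0019008 pJ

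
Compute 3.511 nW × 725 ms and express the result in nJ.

3.511 × 10⁻⁹ × 725 × 10⁻³ = 2545.475 × 10⁻¹² J

2.545475 nJ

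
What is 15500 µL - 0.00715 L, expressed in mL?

In mL:
  15500 µL = 15500e-3 mL = 15.5
  0.00715 L = 0.00715e3 mL = 7.15
Difference: 15.5 - 7.15 = 8.35

8.35 mL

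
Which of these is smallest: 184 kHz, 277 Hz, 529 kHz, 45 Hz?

184 kHz = 184000 Hz
277 Hz = 277 Hz
529 kHz = 529000 Hz
45 Hz = 45 Hz

45 Hz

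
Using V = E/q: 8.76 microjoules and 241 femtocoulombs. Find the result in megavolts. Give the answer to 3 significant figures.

(8.76 × 10⁻⁶) / (241 × 10⁻¹⁵) = 0.036349 × 10⁹ V

36.3 megavolts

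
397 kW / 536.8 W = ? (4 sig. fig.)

(397e3) / (536.8) = 0.73957e3

739.6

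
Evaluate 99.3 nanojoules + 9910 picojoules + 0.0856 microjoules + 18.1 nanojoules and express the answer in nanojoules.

212.91 nanojoules

In nanojoules:
  99.3 nanojoules → 99.3
  9910 picojoules = 9910e-3 nanojoules = 9.91
  0.0856 microjoules = 0.0856e3 nanojoules = 85.6
  18.1 nanojoules → 18.1
Sum: 99.3 + 9.91 + 85.6 + 18.1 = 212.91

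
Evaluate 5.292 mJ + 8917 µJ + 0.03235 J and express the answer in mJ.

In mJ:
  5.292 mJ → 5.292
  8917 µJ = 8917e-3 mJ = 8.917
  0.03235 J = 0.03235e3 mJ = 32.35
Sum: 5.292 + 8.917 + 32.35 = 46.559

46.559 mJ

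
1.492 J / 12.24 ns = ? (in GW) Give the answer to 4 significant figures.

0.1219 GW

(1.492) / (12.24 × 10⁻⁹) = 0.121895 × 10⁹ W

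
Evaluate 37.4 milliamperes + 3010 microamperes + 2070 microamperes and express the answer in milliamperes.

In milliamperes:
  37.4 milliamperes → 37.4
  3010 microamperes = 3010e-3 milliamperes = 3.01
  2070 microamperes = 2070e-3 milliamperes = 2.07
Sum: 37.4 + 3.01 + 2.07 = 42.48

42.48 milliamperes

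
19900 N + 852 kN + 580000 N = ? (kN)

In kN:
  19900 N = 19900e-3 kN = 19.9
  852 kN → 852
  580000 N = 580000e-3 kN = 580
Sum: 19.9 + 852 + 580 = 1451.9

1451.9 kN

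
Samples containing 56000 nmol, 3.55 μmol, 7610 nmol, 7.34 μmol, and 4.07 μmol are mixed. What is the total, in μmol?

In μmol:
  56000 nmol = 56000 × 10^-3 μmol = 56
  3.55 μmol → 3.55
  7610 nmol = 7610 × 10^-3 μmol = 7.61
  7.34 μmol → 7.34
  4.07 μmol → 4.07
Sum: 56 + 3.55 + 7.61 + 7.34 + 4.07 = 78.57

78.57 μmol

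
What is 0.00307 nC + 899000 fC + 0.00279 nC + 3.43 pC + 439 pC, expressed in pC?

1347.29 pC

In pC:
  0.00307 nC = 0.00307 × 10^3 pC = 3.07
  899000 fC = 899000 × 10^-3 pC = 899
  0.00279 nC = 0.00279 × 10^3 pC = 2.79
  3.43 pC → 3.43
  439 pC → 439
Sum: 3.07 + 899 + 2.79 + 3.43 + 439 = 1347.29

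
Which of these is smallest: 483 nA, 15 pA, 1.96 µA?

15 pA

483 nA = 0.000000483 A
15 pA = 0.000000000015 A
1.96 µA = 0.00000196 A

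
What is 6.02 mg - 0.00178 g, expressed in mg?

4.24 mg

In mg:
  6.02 mg → 6.02
  0.00178 g = 0.00178 × 10³ mg = 1.78
Difference: 6.02 - 1.78 = 4.24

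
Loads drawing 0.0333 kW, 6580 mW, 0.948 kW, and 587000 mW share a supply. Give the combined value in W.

1574.88 W

In W:
  0.0333 kW = 0.0333 × 10^3 W = 33.3
  6580 mW = 6580 × 10^-3 W = 6.58
  0.948 kW = 0.948 × 10^3 W = 948
  587000 mW = 587000 × 10^-3 W = 587
Sum: 33.3 + 6.58 + 948 + 587 = 1574.88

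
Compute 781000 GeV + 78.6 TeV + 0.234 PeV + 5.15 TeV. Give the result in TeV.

In TeV:
  781000 GeV = 781000 × 10⁻³ TeV = 781
  78.6 TeV → 78.6
  0.234 PeV = 0.234 × 10³ TeV = 234
  5.15 TeV → 5.15
Sum: 781 + 78.6 + 234 + 5.15 = 1098.75

1098.75 TeV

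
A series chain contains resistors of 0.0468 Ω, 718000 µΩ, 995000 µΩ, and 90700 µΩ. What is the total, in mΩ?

1850.5 mΩ

In mΩ:
  0.0468 Ω = 0.0468 × 10³ mΩ = 46.8
  718000 µΩ = 718000 × 10⁻³ mΩ = 718
  995000 µΩ = 995000 × 10⁻³ mΩ = 995
  90700 µΩ = 90700 × 10⁻³ mΩ = 90.7
Sum: 46.8 + 718 + 995 + 90.7 = 1850.5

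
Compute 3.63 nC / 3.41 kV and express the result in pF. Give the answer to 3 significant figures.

1.06 pF

(3.63 × 10⁻⁹) / (3.41 × 10³) = 1.0645 × 10⁻¹² F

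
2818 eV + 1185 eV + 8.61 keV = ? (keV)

12.613 keV

In keV:
  2818 eV = 2818 × 10⁻³ keV = 2.818
  1185 eV = 1185 × 10⁻³ keV = 1.185
  8.61 keV → 8.61
Sum: 2.818 + 1.185 + 8.61 = 12.613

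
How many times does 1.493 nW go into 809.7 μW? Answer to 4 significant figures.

542300

(809.7 × 10^-6) / (1.493 × 10^-9) = 542.33 × 10^3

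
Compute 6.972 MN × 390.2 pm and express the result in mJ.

6.972e6 × 390.2e-12 = 2720.4744e-6 J

2.7204744 mJ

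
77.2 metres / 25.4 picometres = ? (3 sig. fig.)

(77.2) / (25.4 × 10^-12) = 3.039 × 10^12

3040000000000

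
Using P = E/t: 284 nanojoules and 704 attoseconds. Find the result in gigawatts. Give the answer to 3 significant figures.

(284e-9) / (704e-18) = 0.40341e9 W

0.403 gigawatts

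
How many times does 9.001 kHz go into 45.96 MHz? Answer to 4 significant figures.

(45.96 × 10⁶) / (9.001 × 10³) = 5.1061 × 10³

5106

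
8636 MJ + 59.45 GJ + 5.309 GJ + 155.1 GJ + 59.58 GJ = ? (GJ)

In GJ:
  8636 MJ = 8636 × 10⁻³ GJ = 8.636
  59.45 GJ → 59.45
  5.309 GJ → 5.309
  155.1 GJ → 155.1
  59.58 GJ → 59.58
Sum: 8.636 + 59.45 + 5.309 + 155.1 + 59.58 = 288.075

288.075 GJ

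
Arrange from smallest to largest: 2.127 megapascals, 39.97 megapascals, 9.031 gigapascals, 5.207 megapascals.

2.127 megapascals = 2127000 pascals
39.97 megapascals = 39970000 pascals
9.031 gigapascals = 9031000000 pascals
5.207 megapascals = 5207000 pascals

2.127 megapascals < 5.207 megapascals < 39.97 megapascals < 9.031 gigapascals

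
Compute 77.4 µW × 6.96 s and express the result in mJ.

77.4e-6 × 6.96 = 538.704e-6 J

0.538704 mJ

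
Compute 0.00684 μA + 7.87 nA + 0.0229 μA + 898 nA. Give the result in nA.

935.61 nA

In nA:
  0.00684 μA = 0.00684e3 nA = 6.84
  7.87 nA → 7.87
  0.0229 μA = 0.0229e3 nA = 22.9
  898 nA → 898
Sum: 6.84 + 7.87 + 22.9 + 898 = 935.61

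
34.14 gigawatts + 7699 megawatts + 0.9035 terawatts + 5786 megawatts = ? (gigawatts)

951.125 gigawatts

In gigawatts:
  34.14 gigawatts → 34.14
  7699 megawatts = 7699e-3 gigawatts = 7.699
  0.9035 terawatts = 0.9035e3 gigawatts = 903.5
  5786 megawatts = 5786e-3 gigawatts = 5.786
Sum: 34.14 + 7.699 + 903.5 + 5.786 = 951.125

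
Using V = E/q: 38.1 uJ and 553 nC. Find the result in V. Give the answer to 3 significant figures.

(38.1 × 10⁻⁶) / (553 × 10⁻⁹) = 0.068897 × 10³ V

68.9 V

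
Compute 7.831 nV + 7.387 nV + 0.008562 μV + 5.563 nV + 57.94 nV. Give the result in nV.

87.283 nV

In nV:
  7.831 nV → 7.831
  7.387 nV → 7.387
  0.008562 μV = 0.008562e3 nV = 8.562
  5.563 nV → 5.563
  57.94 nV → 57.94
Sum: 7.831 + 7.387 + 8.562 + 5.563 + 57.94 = 87.283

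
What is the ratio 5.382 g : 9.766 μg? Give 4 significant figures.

551100

(5.382) / (9.766 × 10⁻⁶) = 0.5511 × 10⁶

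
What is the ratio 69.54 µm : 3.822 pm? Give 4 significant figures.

(69.54 × 10^-6) / (3.822 × 10^-12) = 18.195 × 10^6

18190000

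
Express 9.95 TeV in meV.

9950000000000000 meV

tera = 1e12, milli = 1e-3; factor is 1e15.
9.95 × 1e15 = 9950000000000000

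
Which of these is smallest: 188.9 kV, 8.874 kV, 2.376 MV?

8.874 kV

188.9 kV = 188900 V
8.874 kV = 8874 V
2.376 MV = 2376000 V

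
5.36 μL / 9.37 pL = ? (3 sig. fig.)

(5.36e-6) / (9.37e-12) = 0.572e6

572000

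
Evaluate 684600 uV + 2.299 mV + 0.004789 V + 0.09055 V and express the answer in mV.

782.238 mV

In mV:
  684600 uV = 684600e-3 mV = 684.6
  2.299 mV → 2.299
  0.004789 V = 0.004789e3 mV = 4.789
  0.09055 V = 0.09055e3 mV = 90.55
Sum: 684.6 + 2.299 + 4.789 + 90.55 = 782.238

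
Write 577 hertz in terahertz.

0.000000000577 terahertz

(no prefix) = 10⁰, tera = 10¹²; factor is 10⁻¹².
577 × 10⁻¹² = 0.000000000577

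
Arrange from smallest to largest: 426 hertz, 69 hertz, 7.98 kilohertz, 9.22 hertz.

9.22 hertz < 69 hertz < 426 hertz < 7.98 kilohertz

426 hertz = 426 hertz
69 hertz = 69 hertz
7.98 kilohertz = 7980 hertz
9.22 hertz = 9.22 hertz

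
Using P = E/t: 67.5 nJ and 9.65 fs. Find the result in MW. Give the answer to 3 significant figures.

(67.5 × 10⁻⁹) / (9.65 × 10⁻¹⁵) = 6.9948 × 10⁶ W

6.99 MW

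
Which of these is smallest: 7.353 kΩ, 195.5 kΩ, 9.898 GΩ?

7.353 kΩ

7.353 kΩ = 7353 Ω
195.5 kΩ = 195500 Ω
9.898 GΩ = 9898000000 Ω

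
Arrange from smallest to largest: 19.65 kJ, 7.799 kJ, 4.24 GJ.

19.65 kJ = 19650 J
7.799 kJ = 7799 J
4.24 GJ = 4240000000 J

7.799 kJ < 19.65 kJ < 4.24 GJ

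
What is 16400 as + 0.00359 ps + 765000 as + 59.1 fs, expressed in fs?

844.09 fs

In fs:
  16400 as = 16400e-3 fs = 16.4
  0.00359 ps = 0.00359e3 fs = 3.59
  765000 as = 765000e-3 fs = 765
  59.1 fs → 59.1
Sum: 16.4 + 3.59 + 765 + 59.1 = 844.09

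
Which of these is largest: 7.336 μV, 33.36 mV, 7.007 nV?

33.36 mV

7.336 μV = 0.000007336 V
33.36 mV = 0.03336 V
7.007 nV = 0.000000007007 V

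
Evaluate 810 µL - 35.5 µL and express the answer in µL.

In µL:
  810 µL → 810
  35.5 µL → 35.5
Difference: 810 - 35.5 = 774.5

774.5 µL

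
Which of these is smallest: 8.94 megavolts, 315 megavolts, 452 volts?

8.94 megavolts = 8940000 volts
315 megavolts = 315000000 volts
452 volts = 452 volts

452 volts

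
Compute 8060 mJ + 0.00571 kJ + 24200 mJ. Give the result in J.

In J:
  8060 mJ = 8060 × 10⁻³ J = 8.06
  0.00571 kJ = 0.00571 × 10³ J = 5.71
  24200 mJ = 24200 × 10⁻³ J = 24.2
Sum: 8.06 + 5.71 + 24.2 = 37.97

37.97 J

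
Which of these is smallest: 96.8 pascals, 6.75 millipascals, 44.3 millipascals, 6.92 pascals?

96.8 pascals = 96.8 pascals
6.75 millipascals = 0.00675 pascals
44.3 millipascals = 0.0443 pascals
6.92 pascals = 6.92 pascals

6.75 millipascals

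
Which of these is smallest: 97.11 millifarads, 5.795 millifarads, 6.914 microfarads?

97.11 millifarads = 0.09711 farads
5.795 millifarads = 0.005795 farads
6.914 microfarads = 0.000006914 farads

6.914 microfarads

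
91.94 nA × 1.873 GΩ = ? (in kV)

0.17220362 kV

91.94e-9 × 1.873e9 = 172.20362 V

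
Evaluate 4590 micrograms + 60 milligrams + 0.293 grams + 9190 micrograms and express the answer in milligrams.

In milligrams:
  4590 micrograms = 4590e-3 milligrams = 4.59
  60 milligrams → 60
  0.293 grams = 0.293e3 milligrams = 293
  9190 micrograms = 9190e-3 milligrams = 9.19
Sum: 4.59 + 60 + 293 + 9.19 = 366.78

366.78 milligrams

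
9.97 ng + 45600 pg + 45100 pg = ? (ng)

In ng:
  9.97 ng → 9.97
  45600 pg = 45600e-3 ng = 45.6
  45100 pg = 45100e-3 ng = 45.1
Sum: 9.97 + 45.6 + 45.1 = 100.67

100.67 ng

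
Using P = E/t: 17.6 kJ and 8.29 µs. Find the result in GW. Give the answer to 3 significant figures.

(17.6e3) / (8.29e-6) = 2.123e9 W

2.12 GW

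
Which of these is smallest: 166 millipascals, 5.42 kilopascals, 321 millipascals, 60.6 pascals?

166 millipascals = 0.166 pascals
5.42 kilopascals = 5420 pascals
321 millipascals = 0.321 pascals
60.6 pascals = 60.6 pascals

166 millipascals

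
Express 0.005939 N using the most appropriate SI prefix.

5.939 mN

= 5.939e-3 N; 1e-3 is milli.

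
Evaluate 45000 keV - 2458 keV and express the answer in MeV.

In MeV:
  45000 keV = 45000 × 10⁻³ MeV = 45
  2458 keV = 2458 × 10⁻³ MeV = 2.458
Difference: 45 - 2.458 = 42.542

42.542 MeV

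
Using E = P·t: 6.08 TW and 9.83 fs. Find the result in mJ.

59.7664 mJ

6.08e12 × 9.83e-15 = 59.7664e-3 J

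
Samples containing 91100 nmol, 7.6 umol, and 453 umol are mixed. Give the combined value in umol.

In umol:
  91100 nmol = 91100 × 10⁻³ umol = 91.1
  7.6 umol → 7.6
  453 umol → 453
Sum: 91.1 + 7.6 + 453 = 551.7

551.7 umol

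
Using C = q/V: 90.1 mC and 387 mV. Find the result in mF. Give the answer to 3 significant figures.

233 mF

(90.1e-3) / (387e-3) = 0.23282 F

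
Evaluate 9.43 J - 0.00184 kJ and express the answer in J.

In J:
  9.43 J → 9.43
  0.00184 kJ = 0.00184e3 J = 1.84
Difference: 9.43 - 1.84 = 7.59

7.59 J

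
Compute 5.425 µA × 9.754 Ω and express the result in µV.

5.425e-6 × 9.754 = 52.91545e-6 V

52.91545 µV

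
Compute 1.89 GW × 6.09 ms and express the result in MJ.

1.89 × 10^9 × 6.09 × 10^-3 = 11.5101 × 10^6 J

11.5101 MJ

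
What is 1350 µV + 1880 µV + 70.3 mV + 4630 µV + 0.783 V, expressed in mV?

861.16 mV

In mV:
  1350 µV = 1350e-3 mV = 1.35
  1880 µV = 1880e-3 mV = 1.88
  70.3 mV → 70.3
  4630 µV = 4630e-3 mV = 4.63
  0.783 V = 0.783e3 mV = 783
Sum: 1.35 + 1.88 + 70.3 + 4.63 + 783 = 861.16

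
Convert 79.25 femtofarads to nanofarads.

0.00007925 nanofarads

femto = 10⁻¹⁵, nano = 10⁻⁹; factor is 10⁻⁶.
79.25 × 10⁻⁶ = 0.00007925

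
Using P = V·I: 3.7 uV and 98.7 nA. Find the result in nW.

0.00036519 nW

3.7e-6 × 98.7e-9 = 365.19e-15 W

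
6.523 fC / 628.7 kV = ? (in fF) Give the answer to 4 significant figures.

(6.523 × 10⁻¹⁵) / (628.7 × 10³) = 0.0103754 × 10⁻¹⁸ F

0.00001038 fF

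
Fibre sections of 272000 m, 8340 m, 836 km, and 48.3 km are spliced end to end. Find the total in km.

In km:
  272000 m = 272000 × 10^-3 km = 272
  8340 m = 8340 × 10^-3 km = 8.34
  836 km → 836
  48.3 km → 48.3
Sum: 272 + 8.34 + 836 + 48.3 = 1164.64

1164.64 km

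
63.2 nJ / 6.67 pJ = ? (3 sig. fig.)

(63.2e-9) / (6.67e-12) = 9.475e3

9480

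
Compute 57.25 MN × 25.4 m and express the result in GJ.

57.25 × 10^6 × 25.4 = 1454.15 × 10^6 J

1.45415 GJ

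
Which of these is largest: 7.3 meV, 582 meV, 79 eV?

7.3 meV = 0.0073 eV
582 meV = 0.582 eV
79 eV = 79 eV

79 eV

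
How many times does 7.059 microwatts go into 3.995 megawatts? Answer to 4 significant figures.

(3.995 × 10^6) / (7.059 × 10^-6) = 0.56594 × 10^12

565900000000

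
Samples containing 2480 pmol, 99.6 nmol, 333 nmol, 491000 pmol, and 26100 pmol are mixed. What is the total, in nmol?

952.18 nmol

In nmol:
  2480 pmol = 2480 × 10^-3 nmol = 2.48
  99.6 nmol → 99.6
  333 nmol → 333
  491000 pmol = 491000 × 10^-3 nmol = 491
  26100 pmol = 26100 × 10^-3 nmol = 26.1
Sum: 2.48 + 99.6 + 333 + 491 + 26.1 = 952.18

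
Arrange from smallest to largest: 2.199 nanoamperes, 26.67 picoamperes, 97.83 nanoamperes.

2.199 nanoamperes = 0.000000002199 amperes
26.67 picoamperes = 0.00000000002667 amperes
97.83 nanoamperes = 0.00000009783 amperes

26.67 picoamperes < 2.199 nanoamperes < 97.83 nanoamperes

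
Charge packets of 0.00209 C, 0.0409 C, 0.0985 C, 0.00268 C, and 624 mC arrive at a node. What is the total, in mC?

In mC:
  0.00209 C = 0.00209 × 10^3 mC = 2.09
  0.0409 C = 0.0409 × 10^3 mC = 40.9
  0.0985 C = 0.0985 × 10^3 mC = 98.5
  0.00268 C = 0.00268 × 10^3 mC = 2.68
  624 mC → 624
Sum: 2.09 + 40.9 + 98.5 + 2.68 + 624 = 768.17

768.17 mC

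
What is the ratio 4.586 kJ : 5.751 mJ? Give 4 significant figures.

797400

(4.586e3) / (5.751e-3) = 0.79743e6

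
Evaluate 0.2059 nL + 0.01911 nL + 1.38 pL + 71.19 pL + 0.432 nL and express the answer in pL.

729.58 pL

In pL:
  0.2059 nL = 0.2059 × 10³ pL = 205.9
  0.01911 nL = 0.01911 × 10³ pL = 19.11
  1.38 pL → 1.38
  71.19 pL → 71.19
  0.432 nL = 0.432 × 10³ pL = 432
Sum: 205.9 + 19.11 + 1.38 + 71.19 + 432 = 729.58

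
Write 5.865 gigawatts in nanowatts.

5865000000000000000 nanowatts

giga = 10^9, nano = 10^-9; factor is 10^18.
5.865 × 10^18 = 5865000000000000000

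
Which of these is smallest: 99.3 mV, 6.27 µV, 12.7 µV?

99.3 mV = 0.0993 V
6.27 µV = 0.00000627 V
12.7 µV = 0.0000127 V

6.27 µV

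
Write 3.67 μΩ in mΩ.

micro = 10⁻⁶, milli = 10⁻³; factor is 10⁻³.
3.67 × 10⁻³ = 0.00367

0.00367 mΩ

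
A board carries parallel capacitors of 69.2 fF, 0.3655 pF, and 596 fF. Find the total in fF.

1030.7 fF

In fF:
  69.2 fF → 69.2
  0.3655 pF = 0.3655e3 fF = 365.5
  596 fF → 596
Sum: 69.2 + 365.5 + 596 = 1030.7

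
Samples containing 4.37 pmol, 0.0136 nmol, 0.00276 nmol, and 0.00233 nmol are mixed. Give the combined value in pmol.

23.06 pmol

In pmol:
  4.37 pmol → 4.37
  0.0136 nmol = 0.0136 × 10^3 pmol = 13.6
  0.00276 nmol = 0.00276 × 10^3 pmol = 2.76
  0.00233 nmol = 0.00233 × 10^3 pmol = 2.33
Sum: 4.37 + 13.6 + 2.76 + 2.33 = 23.06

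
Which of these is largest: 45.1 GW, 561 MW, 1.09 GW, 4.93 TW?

4.93 TW

45.1 GW = 45100000000 W
561 MW = 561000000 W
1.09 GW = 1090000000 W
4.93 TW = 4930000000000 W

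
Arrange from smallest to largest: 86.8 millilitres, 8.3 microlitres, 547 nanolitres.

547 nanolitres < 8.3 microlitres < 86.8 millilitres

86.8 millilitres = 0.0868 litres
8.3 microlitres = 0.0000083 litres
547 nanolitres = 0.000000547 litres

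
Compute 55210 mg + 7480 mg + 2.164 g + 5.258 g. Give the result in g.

70.112 g

In g:
  55210 mg = 55210 × 10^-3 g = 55.21
  7480 mg = 7480 × 10^-3 g = 7.48
  2.164 g → 2.164
  5.258 g → 5.258
Sum: 55.21 + 7.48 + 2.164 + 5.258 = 70.112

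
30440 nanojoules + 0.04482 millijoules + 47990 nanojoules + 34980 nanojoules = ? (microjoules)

158.23 microjoules

In microjoules:
  30440 nanojoules = 30440 × 10⁻³ microjoules = 30.44
  0.04482 millijoules = 0.04482 × 10³ microjoules = 44.82
  47990 nanojoules = 47990 × 10⁻³ microjoules = 47.99
  34980 nanojoules = 34980 × 10⁻³ microjoules = 34.98
Sum: 30.44 + 44.82 + 47.99 + 34.98 = 158.23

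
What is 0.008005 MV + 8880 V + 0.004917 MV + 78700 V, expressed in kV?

100.502 kV

In kV:
  0.008005 MV = 0.008005e3 kV = 8.005
  8880 V = 8880e-3 kV = 8.88
  0.004917 MV = 0.004917e3 kV = 4.917
  78700 V = 78700e-3 kV = 78.7
Sum: 8.005 + 8.88 + 4.917 + 78.7 = 100.502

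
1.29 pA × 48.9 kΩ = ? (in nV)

63.081 nV

1.29 × 10^-12 × 48.9 × 10^3 = 63.081 × 10^-9 V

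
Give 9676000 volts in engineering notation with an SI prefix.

9.676 megavolts

= 9.676 × 10⁶ volts; 10⁶ is mega.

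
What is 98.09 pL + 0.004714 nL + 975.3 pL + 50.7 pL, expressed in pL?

In pL:
  98.09 pL → 98.09
  0.004714 nL = 0.004714 × 10^3 pL = 4.714
  975.3 pL → 975.3
  50.7 pL → 50.7
Sum: 98.09 + 4.714 + 975.3 + 50.7 = 1128.804

1128.804 pL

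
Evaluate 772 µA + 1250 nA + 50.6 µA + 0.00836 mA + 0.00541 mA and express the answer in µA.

837.62 µA

In µA:
  772 µA → 772
  1250 nA = 1250 × 10⁻³ µA = 1.25
  50.6 µA → 50.6
  0.00836 mA = 0.00836 × 10³ µA = 8.36
  0.00541 mA = 0.00541 × 10³ µA = 5.41
Sum: 772 + 1.25 + 50.6 + 8.36 + 5.41 = 837.62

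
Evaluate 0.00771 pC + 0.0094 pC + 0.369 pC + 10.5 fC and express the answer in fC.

396.61 fC

In fC:
  0.00771 pC = 0.00771e3 fC = 7.71
  0.0094 pC = 0.0094e3 fC = 9.4
  0.369 pC = 0.369e3 fC = 369
  10.5 fC → 10.5
Sum: 7.71 + 9.4 + 369 + 10.5 = 396.61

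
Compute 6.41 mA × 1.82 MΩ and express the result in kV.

11.6662 kV

6.41e-3 × 1.82e6 = 11.6662e3 V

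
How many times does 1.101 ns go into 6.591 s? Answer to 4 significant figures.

5986000000

(6.591) / (1.101 × 10⁻⁹) = 5.9864 × 10⁹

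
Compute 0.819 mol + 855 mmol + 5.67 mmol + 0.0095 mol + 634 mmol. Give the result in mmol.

2323.17 mmol

In mmol:
  0.819 mol = 0.819 × 10³ mmol = 819
  855 mmol → 855
  5.67 mmol → 5.67
  0.0095 mol = 0.0095 × 10³ mmol = 9.5
  634 mmol → 634
Sum: 819 + 855 + 5.67 + 9.5 + 634 = 2323.17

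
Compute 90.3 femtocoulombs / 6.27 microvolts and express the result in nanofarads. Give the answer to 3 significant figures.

14.4 nanofarads

(90.3 × 10^-15) / (6.27 × 10^-6) = 14.402 × 10^-9 F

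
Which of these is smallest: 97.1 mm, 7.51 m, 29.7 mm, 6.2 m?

29.7 mm

97.1 mm = 0.0971 m
7.51 m = 7.51 m
29.7 mm = 0.0297 m
6.2 m = 6.2 m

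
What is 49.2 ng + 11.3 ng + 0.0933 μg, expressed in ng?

153.8 ng

In ng:
  49.2 ng → 49.2
  11.3 ng → 11.3
  0.0933 μg = 0.0933e3 ng = 93.3
Sum: 49.2 + 11.3 + 93.3 = 153.8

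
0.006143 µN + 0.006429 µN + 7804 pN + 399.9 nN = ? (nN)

420.276 nN

In nN:
  0.006143 µN = 0.006143 × 10³ nN = 6.143
  0.006429 µN = 0.006429 × 10³ nN = 6.429
  7804 pN = 7804 × 10⁻³ nN = 7.804
  399.9 nN → 399.9
Sum: 6.143 + 6.429 + 7.804 + 399.9 = 420.276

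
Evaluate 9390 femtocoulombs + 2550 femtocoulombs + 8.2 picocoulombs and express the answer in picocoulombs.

In picocoulombs:
  9390 femtocoulombs = 9390e-3 picocoulombs = 9.39
  2550 femtocoulombs = 2550e-3 picocoulombs = 2.55
  8.2 picocoulombs → 8.2
Sum: 9.39 + 2.55 + 8.2 = 20.14

20.14 picocoulombs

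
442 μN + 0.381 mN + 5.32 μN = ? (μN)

In μN:
  442 μN → 442
  0.381 mN = 0.381e3 μN = 381
  5.32 μN → 5.32
Sum: 442 + 381 + 5.32 = 828.32

828.32 μN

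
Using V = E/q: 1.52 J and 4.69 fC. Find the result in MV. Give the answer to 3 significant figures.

324000000 MV

(1.52) / (4.69 × 10⁻¹⁵) = 0.32409 × 10¹⁵ V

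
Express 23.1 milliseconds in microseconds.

23100 microseconds

milli = 10^-3, micro = 10^-6; factor is 10^3.
23.1 × 10^3 = 23100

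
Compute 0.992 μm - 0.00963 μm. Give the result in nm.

In nm:
  0.992 μm = 0.992 × 10^3 nm = 992
  0.00963 μm = 0.00963 × 10^3 nm = 9.63
Difference: 992 - 9.63 = 982.37

982.37 nm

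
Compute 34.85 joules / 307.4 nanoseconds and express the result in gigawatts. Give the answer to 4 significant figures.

0.1134 gigawatts

(34.85) / (307.4 × 10⁻⁹) = 0.11337 × 10⁹ W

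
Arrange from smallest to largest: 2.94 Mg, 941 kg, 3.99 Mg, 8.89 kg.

2.94 Mg = 2940000 g
941 kg = 941000 g
3.99 Mg = 3990000 g
8.89 kg = 8890 g

8.89 kg < 941 kg < 2.94 Mg < 3.99 Mg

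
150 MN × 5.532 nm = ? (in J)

0.8298 J

150e6 × 5.532e-9 = 829.8e-3 J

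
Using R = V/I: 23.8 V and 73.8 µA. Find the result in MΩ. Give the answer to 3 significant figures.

0.322 MΩ

(23.8) / (73.8 × 10^-6) = 0.32249 × 10^6 Ω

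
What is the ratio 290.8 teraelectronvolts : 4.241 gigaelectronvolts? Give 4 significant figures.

68570

(290.8 × 10^12) / (4.241 × 10^9) = 68.569 × 10^3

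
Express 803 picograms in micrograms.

0.000803 micrograms

pico = 1e-12, micro = 1e-6; factor is 1e-6.
803 × 1e-6 = 0.000803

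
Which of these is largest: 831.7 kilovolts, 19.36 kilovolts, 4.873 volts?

831.7 kilovolts

831.7 kilovolts = 831700 volts
19.36 kilovolts = 19360 volts
4.873 volts = 4.873 volts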